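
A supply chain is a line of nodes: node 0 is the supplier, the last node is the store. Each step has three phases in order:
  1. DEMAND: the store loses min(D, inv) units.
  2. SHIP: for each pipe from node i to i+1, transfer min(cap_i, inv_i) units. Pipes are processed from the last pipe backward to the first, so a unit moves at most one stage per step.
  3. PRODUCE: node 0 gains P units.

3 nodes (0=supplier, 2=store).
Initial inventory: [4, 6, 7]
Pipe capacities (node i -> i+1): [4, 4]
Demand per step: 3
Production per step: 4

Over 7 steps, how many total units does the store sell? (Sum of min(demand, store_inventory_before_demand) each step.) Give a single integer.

Answer: 21

Derivation:
Step 1: sold=3 (running total=3) -> [4 6 8]
Step 2: sold=3 (running total=6) -> [4 6 9]
Step 3: sold=3 (running total=9) -> [4 6 10]
Step 4: sold=3 (running total=12) -> [4 6 11]
Step 5: sold=3 (running total=15) -> [4 6 12]
Step 6: sold=3 (running total=18) -> [4 6 13]
Step 7: sold=3 (running total=21) -> [4 6 14]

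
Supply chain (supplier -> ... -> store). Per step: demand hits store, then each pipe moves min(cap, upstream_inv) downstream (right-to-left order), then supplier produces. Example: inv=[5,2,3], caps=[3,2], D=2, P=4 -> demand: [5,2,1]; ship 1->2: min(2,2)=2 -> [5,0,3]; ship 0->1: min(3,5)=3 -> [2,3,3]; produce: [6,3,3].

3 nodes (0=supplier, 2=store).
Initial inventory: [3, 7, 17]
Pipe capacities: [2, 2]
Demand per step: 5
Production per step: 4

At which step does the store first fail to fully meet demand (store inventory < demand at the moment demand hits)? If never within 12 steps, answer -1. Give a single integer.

Step 1: demand=5,sold=5 ship[1->2]=2 ship[0->1]=2 prod=4 -> [5 7 14]
Step 2: demand=5,sold=5 ship[1->2]=2 ship[0->1]=2 prod=4 -> [7 7 11]
Step 3: demand=5,sold=5 ship[1->2]=2 ship[0->1]=2 prod=4 -> [9 7 8]
Step 4: demand=5,sold=5 ship[1->2]=2 ship[0->1]=2 prod=4 -> [11 7 5]
Step 5: demand=5,sold=5 ship[1->2]=2 ship[0->1]=2 prod=4 -> [13 7 2]
Step 6: demand=5,sold=2 ship[1->2]=2 ship[0->1]=2 prod=4 -> [15 7 2]
Step 7: demand=5,sold=2 ship[1->2]=2 ship[0->1]=2 prod=4 -> [17 7 2]
Step 8: demand=5,sold=2 ship[1->2]=2 ship[0->1]=2 prod=4 -> [19 7 2]
Step 9: demand=5,sold=2 ship[1->2]=2 ship[0->1]=2 prod=4 -> [21 7 2]
Step 10: demand=5,sold=2 ship[1->2]=2 ship[0->1]=2 prod=4 -> [23 7 2]
Step 11: demand=5,sold=2 ship[1->2]=2 ship[0->1]=2 prod=4 -> [25 7 2]
Step 12: demand=5,sold=2 ship[1->2]=2 ship[0->1]=2 prod=4 -> [27 7 2]
First stockout at step 6

6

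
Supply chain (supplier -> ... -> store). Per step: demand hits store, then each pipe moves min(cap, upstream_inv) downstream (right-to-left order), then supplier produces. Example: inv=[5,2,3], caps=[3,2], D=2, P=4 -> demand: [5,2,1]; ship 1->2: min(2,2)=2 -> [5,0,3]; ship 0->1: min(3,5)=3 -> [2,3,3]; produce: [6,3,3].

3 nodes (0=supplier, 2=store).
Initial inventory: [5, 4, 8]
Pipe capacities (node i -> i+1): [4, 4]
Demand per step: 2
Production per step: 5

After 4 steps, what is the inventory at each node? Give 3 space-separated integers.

Step 1: demand=2,sold=2 ship[1->2]=4 ship[0->1]=4 prod=5 -> inv=[6 4 10]
Step 2: demand=2,sold=2 ship[1->2]=4 ship[0->1]=4 prod=5 -> inv=[7 4 12]
Step 3: demand=2,sold=2 ship[1->2]=4 ship[0->1]=4 prod=5 -> inv=[8 4 14]
Step 4: demand=2,sold=2 ship[1->2]=4 ship[0->1]=4 prod=5 -> inv=[9 4 16]

9 4 16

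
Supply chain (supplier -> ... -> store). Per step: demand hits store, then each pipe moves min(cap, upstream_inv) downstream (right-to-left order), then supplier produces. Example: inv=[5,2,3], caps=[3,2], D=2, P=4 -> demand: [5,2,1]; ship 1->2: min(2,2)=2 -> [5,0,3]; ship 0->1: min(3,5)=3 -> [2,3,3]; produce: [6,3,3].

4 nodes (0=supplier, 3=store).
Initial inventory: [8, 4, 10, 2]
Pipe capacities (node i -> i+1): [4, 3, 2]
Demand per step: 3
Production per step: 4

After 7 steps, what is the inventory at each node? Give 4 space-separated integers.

Step 1: demand=3,sold=2 ship[2->3]=2 ship[1->2]=3 ship[0->1]=4 prod=4 -> inv=[8 5 11 2]
Step 2: demand=3,sold=2 ship[2->3]=2 ship[1->2]=3 ship[0->1]=4 prod=4 -> inv=[8 6 12 2]
Step 3: demand=3,sold=2 ship[2->3]=2 ship[1->2]=3 ship[0->1]=4 prod=4 -> inv=[8 7 13 2]
Step 4: demand=3,sold=2 ship[2->3]=2 ship[1->2]=3 ship[0->1]=4 prod=4 -> inv=[8 8 14 2]
Step 5: demand=3,sold=2 ship[2->3]=2 ship[1->2]=3 ship[0->1]=4 prod=4 -> inv=[8 9 15 2]
Step 6: demand=3,sold=2 ship[2->3]=2 ship[1->2]=3 ship[0->1]=4 prod=4 -> inv=[8 10 16 2]
Step 7: demand=3,sold=2 ship[2->3]=2 ship[1->2]=3 ship[0->1]=4 prod=4 -> inv=[8 11 17 2]

8 11 17 2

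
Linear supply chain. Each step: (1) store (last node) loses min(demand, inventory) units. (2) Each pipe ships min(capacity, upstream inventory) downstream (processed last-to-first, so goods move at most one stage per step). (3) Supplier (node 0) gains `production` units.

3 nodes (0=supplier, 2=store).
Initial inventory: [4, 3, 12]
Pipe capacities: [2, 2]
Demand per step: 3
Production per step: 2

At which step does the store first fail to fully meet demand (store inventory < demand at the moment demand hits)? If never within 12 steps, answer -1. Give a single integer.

Step 1: demand=3,sold=3 ship[1->2]=2 ship[0->1]=2 prod=2 -> [4 3 11]
Step 2: demand=3,sold=3 ship[1->2]=2 ship[0->1]=2 prod=2 -> [4 3 10]
Step 3: demand=3,sold=3 ship[1->2]=2 ship[0->1]=2 prod=2 -> [4 3 9]
Step 4: demand=3,sold=3 ship[1->2]=2 ship[0->1]=2 prod=2 -> [4 3 8]
Step 5: demand=3,sold=3 ship[1->2]=2 ship[0->1]=2 prod=2 -> [4 3 7]
Step 6: demand=3,sold=3 ship[1->2]=2 ship[0->1]=2 prod=2 -> [4 3 6]
Step 7: demand=3,sold=3 ship[1->2]=2 ship[0->1]=2 prod=2 -> [4 3 5]
Step 8: demand=3,sold=3 ship[1->2]=2 ship[0->1]=2 prod=2 -> [4 3 4]
Step 9: demand=3,sold=3 ship[1->2]=2 ship[0->1]=2 prod=2 -> [4 3 3]
Step 10: demand=3,sold=3 ship[1->2]=2 ship[0->1]=2 prod=2 -> [4 3 2]
Step 11: demand=3,sold=2 ship[1->2]=2 ship[0->1]=2 prod=2 -> [4 3 2]
Step 12: demand=3,sold=2 ship[1->2]=2 ship[0->1]=2 prod=2 -> [4 3 2]
First stockout at step 11

11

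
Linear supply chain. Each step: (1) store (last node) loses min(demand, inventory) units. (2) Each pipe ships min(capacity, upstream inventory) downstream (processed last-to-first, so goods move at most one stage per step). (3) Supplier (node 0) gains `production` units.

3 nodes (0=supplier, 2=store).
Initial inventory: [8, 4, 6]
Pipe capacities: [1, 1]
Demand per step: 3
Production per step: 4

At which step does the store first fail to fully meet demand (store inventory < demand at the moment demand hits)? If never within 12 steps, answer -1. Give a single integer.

Step 1: demand=3,sold=3 ship[1->2]=1 ship[0->1]=1 prod=4 -> [11 4 4]
Step 2: demand=3,sold=3 ship[1->2]=1 ship[0->1]=1 prod=4 -> [14 4 2]
Step 3: demand=3,sold=2 ship[1->2]=1 ship[0->1]=1 prod=4 -> [17 4 1]
Step 4: demand=3,sold=1 ship[1->2]=1 ship[0->1]=1 prod=4 -> [20 4 1]
Step 5: demand=3,sold=1 ship[1->2]=1 ship[0->1]=1 prod=4 -> [23 4 1]
Step 6: demand=3,sold=1 ship[1->2]=1 ship[0->1]=1 prod=4 -> [26 4 1]
Step 7: demand=3,sold=1 ship[1->2]=1 ship[0->1]=1 prod=4 -> [29 4 1]
Step 8: demand=3,sold=1 ship[1->2]=1 ship[0->1]=1 prod=4 -> [32 4 1]
Step 9: demand=3,sold=1 ship[1->2]=1 ship[0->1]=1 prod=4 -> [35 4 1]
Step 10: demand=3,sold=1 ship[1->2]=1 ship[0->1]=1 prod=4 -> [38 4 1]
Step 11: demand=3,sold=1 ship[1->2]=1 ship[0->1]=1 prod=4 -> [41 4 1]
Step 12: demand=3,sold=1 ship[1->2]=1 ship[0->1]=1 prod=4 -> [44 4 1]
First stockout at step 3

3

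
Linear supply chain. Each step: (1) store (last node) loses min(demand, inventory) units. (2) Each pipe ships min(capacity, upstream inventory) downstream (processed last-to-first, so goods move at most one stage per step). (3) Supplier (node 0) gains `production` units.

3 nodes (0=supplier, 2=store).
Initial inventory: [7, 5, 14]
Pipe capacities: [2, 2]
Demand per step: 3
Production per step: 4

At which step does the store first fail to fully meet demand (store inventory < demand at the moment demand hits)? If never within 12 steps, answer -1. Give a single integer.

Step 1: demand=3,sold=3 ship[1->2]=2 ship[0->1]=2 prod=4 -> [9 5 13]
Step 2: demand=3,sold=3 ship[1->2]=2 ship[0->1]=2 prod=4 -> [11 5 12]
Step 3: demand=3,sold=3 ship[1->2]=2 ship[0->1]=2 prod=4 -> [13 5 11]
Step 4: demand=3,sold=3 ship[1->2]=2 ship[0->1]=2 prod=4 -> [15 5 10]
Step 5: demand=3,sold=3 ship[1->2]=2 ship[0->1]=2 prod=4 -> [17 5 9]
Step 6: demand=3,sold=3 ship[1->2]=2 ship[0->1]=2 prod=4 -> [19 5 8]
Step 7: demand=3,sold=3 ship[1->2]=2 ship[0->1]=2 prod=4 -> [21 5 7]
Step 8: demand=3,sold=3 ship[1->2]=2 ship[0->1]=2 prod=4 -> [23 5 6]
Step 9: demand=3,sold=3 ship[1->2]=2 ship[0->1]=2 prod=4 -> [25 5 5]
Step 10: demand=3,sold=3 ship[1->2]=2 ship[0->1]=2 prod=4 -> [27 5 4]
Step 11: demand=3,sold=3 ship[1->2]=2 ship[0->1]=2 prod=4 -> [29 5 3]
Step 12: demand=3,sold=3 ship[1->2]=2 ship[0->1]=2 prod=4 -> [31 5 2]
No stockout in 12 steps

-1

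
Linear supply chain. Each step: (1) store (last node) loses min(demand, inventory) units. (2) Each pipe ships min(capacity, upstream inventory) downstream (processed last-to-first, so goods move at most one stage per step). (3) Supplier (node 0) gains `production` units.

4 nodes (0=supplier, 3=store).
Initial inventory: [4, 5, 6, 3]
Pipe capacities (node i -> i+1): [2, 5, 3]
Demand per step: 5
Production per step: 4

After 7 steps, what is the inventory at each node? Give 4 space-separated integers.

Step 1: demand=5,sold=3 ship[2->3]=3 ship[1->2]=5 ship[0->1]=2 prod=4 -> inv=[6 2 8 3]
Step 2: demand=5,sold=3 ship[2->3]=3 ship[1->2]=2 ship[0->1]=2 prod=4 -> inv=[8 2 7 3]
Step 3: demand=5,sold=3 ship[2->3]=3 ship[1->2]=2 ship[0->1]=2 prod=4 -> inv=[10 2 6 3]
Step 4: demand=5,sold=3 ship[2->3]=3 ship[1->2]=2 ship[0->1]=2 prod=4 -> inv=[12 2 5 3]
Step 5: demand=5,sold=3 ship[2->3]=3 ship[1->2]=2 ship[0->1]=2 prod=4 -> inv=[14 2 4 3]
Step 6: demand=5,sold=3 ship[2->3]=3 ship[1->2]=2 ship[0->1]=2 prod=4 -> inv=[16 2 3 3]
Step 7: demand=5,sold=3 ship[2->3]=3 ship[1->2]=2 ship[0->1]=2 prod=4 -> inv=[18 2 2 3]

18 2 2 3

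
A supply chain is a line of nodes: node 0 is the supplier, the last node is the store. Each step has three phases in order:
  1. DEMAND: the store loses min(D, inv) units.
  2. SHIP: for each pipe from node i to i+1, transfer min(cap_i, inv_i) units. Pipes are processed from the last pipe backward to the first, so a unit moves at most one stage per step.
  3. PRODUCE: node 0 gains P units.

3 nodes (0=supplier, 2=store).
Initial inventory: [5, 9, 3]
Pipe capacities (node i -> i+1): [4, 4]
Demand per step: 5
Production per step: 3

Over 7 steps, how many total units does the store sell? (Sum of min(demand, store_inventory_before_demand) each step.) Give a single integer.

Step 1: sold=3 (running total=3) -> [4 9 4]
Step 2: sold=4 (running total=7) -> [3 9 4]
Step 3: sold=4 (running total=11) -> [3 8 4]
Step 4: sold=4 (running total=15) -> [3 7 4]
Step 5: sold=4 (running total=19) -> [3 6 4]
Step 6: sold=4 (running total=23) -> [3 5 4]
Step 7: sold=4 (running total=27) -> [3 4 4]

Answer: 27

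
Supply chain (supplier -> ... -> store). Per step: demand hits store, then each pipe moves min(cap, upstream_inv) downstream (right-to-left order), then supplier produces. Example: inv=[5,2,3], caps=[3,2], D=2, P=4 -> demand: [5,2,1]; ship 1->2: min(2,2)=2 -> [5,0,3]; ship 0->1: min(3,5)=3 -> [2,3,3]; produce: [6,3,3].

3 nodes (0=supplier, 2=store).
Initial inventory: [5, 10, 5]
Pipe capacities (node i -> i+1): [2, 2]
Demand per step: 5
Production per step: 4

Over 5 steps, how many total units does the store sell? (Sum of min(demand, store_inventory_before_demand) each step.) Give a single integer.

Answer: 13

Derivation:
Step 1: sold=5 (running total=5) -> [7 10 2]
Step 2: sold=2 (running total=7) -> [9 10 2]
Step 3: sold=2 (running total=9) -> [11 10 2]
Step 4: sold=2 (running total=11) -> [13 10 2]
Step 5: sold=2 (running total=13) -> [15 10 2]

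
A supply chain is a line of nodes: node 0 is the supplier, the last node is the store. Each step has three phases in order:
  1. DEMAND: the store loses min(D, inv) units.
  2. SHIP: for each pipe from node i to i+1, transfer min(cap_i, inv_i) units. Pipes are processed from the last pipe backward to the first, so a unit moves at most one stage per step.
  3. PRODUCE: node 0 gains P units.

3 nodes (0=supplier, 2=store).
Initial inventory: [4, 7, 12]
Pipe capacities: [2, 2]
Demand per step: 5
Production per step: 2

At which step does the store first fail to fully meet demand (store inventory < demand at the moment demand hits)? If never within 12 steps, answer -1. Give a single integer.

Step 1: demand=5,sold=5 ship[1->2]=2 ship[0->1]=2 prod=2 -> [4 7 9]
Step 2: demand=5,sold=5 ship[1->2]=2 ship[0->1]=2 prod=2 -> [4 7 6]
Step 3: demand=5,sold=5 ship[1->2]=2 ship[0->1]=2 prod=2 -> [4 7 3]
Step 4: demand=5,sold=3 ship[1->2]=2 ship[0->1]=2 prod=2 -> [4 7 2]
Step 5: demand=5,sold=2 ship[1->2]=2 ship[0->1]=2 prod=2 -> [4 7 2]
Step 6: demand=5,sold=2 ship[1->2]=2 ship[0->1]=2 prod=2 -> [4 7 2]
Step 7: demand=5,sold=2 ship[1->2]=2 ship[0->1]=2 prod=2 -> [4 7 2]
Step 8: demand=5,sold=2 ship[1->2]=2 ship[0->1]=2 prod=2 -> [4 7 2]
Step 9: demand=5,sold=2 ship[1->2]=2 ship[0->1]=2 prod=2 -> [4 7 2]
Step 10: demand=5,sold=2 ship[1->2]=2 ship[0->1]=2 prod=2 -> [4 7 2]
Step 11: demand=5,sold=2 ship[1->2]=2 ship[0->1]=2 prod=2 -> [4 7 2]
Step 12: demand=5,sold=2 ship[1->2]=2 ship[0->1]=2 prod=2 -> [4 7 2]
First stockout at step 4

4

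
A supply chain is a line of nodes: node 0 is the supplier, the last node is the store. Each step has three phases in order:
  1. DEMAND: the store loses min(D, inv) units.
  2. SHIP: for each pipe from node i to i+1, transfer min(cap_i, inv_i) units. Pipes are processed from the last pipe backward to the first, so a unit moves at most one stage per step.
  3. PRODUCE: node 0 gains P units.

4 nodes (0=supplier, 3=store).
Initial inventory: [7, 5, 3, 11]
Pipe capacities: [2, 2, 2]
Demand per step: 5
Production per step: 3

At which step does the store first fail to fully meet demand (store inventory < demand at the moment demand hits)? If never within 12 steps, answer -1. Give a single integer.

Step 1: demand=5,sold=5 ship[2->3]=2 ship[1->2]=2 ship[0->1]=2 prod=3 -> [8 5 3 8]
Step 2: demand=5,sold=5 ship[2->3]=2 ship[1->2]=2 ship[0->1]=2 prod=3 -> [9 5 3 5]
Step 3: demand=5,sold=5 ship[2->3]=2 ship[1->2]=2 ship[0->1]=2 prod=3 -> [10 5 3 2]
Step 4: demand=5,sold=2 ship[2->3]=2 ship[1->2]=2 ship[0->1]=2 prod=3 -> [11 5 3 2]
Step 5: demand=5,sold=2 ship[2->3]=2 ship[1->2]=2 ship[0->1]=2 prod=3 -> [12 5 3 2]
Step 6: demand=5,sold=2 ship[2->3]=2 ship[1->2]=2 ship[0->1]=2 prod=3 -> [13 5 3 2]
Step 7: demand=5,sold=2 ship[2->3]=2 ship[1->2]=2 ship[0->1]=2 prod=3 -> [14 5 3 2]
Step 8: demand=5,sold=2 ship[2->3]=2 ship[1->2]=2 ship[0->1]=2 prod=3 -> [15 5 3 2]
Step 9: demand=5,sold=2 ship[2->3]=2 ship[1->2]=2 ship[0->1]=2 prod=3 -> [16 5 3 2]
Step 10: demand=5,sold=2 ship[2->3]=2 ship[1->2]=2 ship[0->1]=2 prod=3 -> [17 5 3 2]
Step 11: demand=5,sold=2 ship[2->3]=2 ship[1->2]=2 ship[0->1]=2 prod=3 -> [18 5 3 2]
Step 12: demand=5,sold=2 ship[2->3]=2 ship[1->2]=2 ship[0->1]=2 prod=3 -> [19 5 3 2]
First stockout at step 4

4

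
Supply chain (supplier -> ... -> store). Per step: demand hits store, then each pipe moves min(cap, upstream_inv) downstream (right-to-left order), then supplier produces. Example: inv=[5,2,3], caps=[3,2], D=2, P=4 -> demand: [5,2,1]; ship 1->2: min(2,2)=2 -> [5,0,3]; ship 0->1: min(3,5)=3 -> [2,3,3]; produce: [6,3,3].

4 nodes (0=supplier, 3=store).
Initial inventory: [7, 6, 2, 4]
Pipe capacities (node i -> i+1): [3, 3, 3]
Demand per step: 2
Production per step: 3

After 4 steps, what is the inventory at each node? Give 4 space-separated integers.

Step 1: demand=2,sold=2 ship[2->3]=2 ship[1->2]=3 ship[0->1]=3 prod=3 -> inv=[7 6 3 4]
Step 2: demand=2,sold=2 ship[2->3]=3 ship[1->2]=3 ship[0->1]=3 prod=3 -> inv=[7 6 3 5]
Step 3: demand=2,sold=2 ship[2->3]=3 ship[1->2]=3 ship[0->1]=3 prod=3 -> inv=[7 6 3 6]
Step 4: demand=2,sold=2 ship[2->3]=3 ship[1->2]=3 ship[0->1]=3 prod=3 -> inv=[7 6 3 7]

7 6 3 7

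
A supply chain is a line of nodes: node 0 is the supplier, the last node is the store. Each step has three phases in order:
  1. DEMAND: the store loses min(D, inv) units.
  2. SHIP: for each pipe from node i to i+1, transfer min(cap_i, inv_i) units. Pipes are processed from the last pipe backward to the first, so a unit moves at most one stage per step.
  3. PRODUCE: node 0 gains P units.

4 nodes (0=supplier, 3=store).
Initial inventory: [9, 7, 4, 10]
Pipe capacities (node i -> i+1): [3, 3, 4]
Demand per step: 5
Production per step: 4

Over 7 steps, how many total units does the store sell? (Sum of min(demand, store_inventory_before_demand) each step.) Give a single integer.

Answer: 29

Derivation:
Step 1: sold=5 (running total=5) -> [10 7 3 9]
Step 2: sold=5 (running total=10) -> [11 7 3 7]
Step 3: sold=5 (running total=15) -> [12 7 3 5]
Step 4: sold=5 (running total=20) -> [13 7 3 3]
Step 5: sold=3 (running total=23) -> [14 7 3 3]
Step 6: sold=3 (running total=26) -> [15 7 3 3]
Step 7: sold=3 (running total=29) -> [16 7 3 3]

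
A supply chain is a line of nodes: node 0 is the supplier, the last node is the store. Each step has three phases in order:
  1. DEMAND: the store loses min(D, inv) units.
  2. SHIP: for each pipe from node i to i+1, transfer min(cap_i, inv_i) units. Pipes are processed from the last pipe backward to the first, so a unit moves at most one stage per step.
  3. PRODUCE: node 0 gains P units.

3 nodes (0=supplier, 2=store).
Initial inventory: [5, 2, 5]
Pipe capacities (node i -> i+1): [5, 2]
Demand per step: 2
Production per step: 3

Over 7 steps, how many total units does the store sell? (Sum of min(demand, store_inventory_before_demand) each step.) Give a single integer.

Answer: 14

Derivation:
Step 1: sold=2 (running total=2) -> [3 5 5]
Step 2: sold=2 (running total=4) -> [3 6 5]
Step 3: sold=2 (running total=6) -> [3 7 5]
Step 4: sold=2 (running total=8) -> [3 8 5]
Step 5: sold=2 (running total=10) -> [3 9 5]
Step 6: sold=2 (running total=12) -> [3 10 5]
Step 7: sold=2 (running total=14) -> [3 11 5]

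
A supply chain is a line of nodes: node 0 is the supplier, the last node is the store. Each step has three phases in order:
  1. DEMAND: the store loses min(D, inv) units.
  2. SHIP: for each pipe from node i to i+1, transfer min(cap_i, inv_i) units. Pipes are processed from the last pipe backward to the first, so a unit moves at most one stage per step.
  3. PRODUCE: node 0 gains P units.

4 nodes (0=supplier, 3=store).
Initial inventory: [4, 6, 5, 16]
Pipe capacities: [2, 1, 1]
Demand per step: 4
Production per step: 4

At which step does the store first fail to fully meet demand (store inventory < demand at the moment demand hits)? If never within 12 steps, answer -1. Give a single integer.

Step 1: demand=4,sold=4 ship[2->3]=1 ship[1->2]=1 ship[0->1]=2 prod=4 -> [6 7 5 13]
Step 2: demand=4,sold=4 ship[2->3]=1 ship[1->2]=1 ship[0->1]=2 prod=4 -> [8 8 5 10]
Step 3: demand=4,sold=4 ship[2->3]=1 ship[1->2]=1 ship[0->1]=2 prod=4 -> [10 9 5 7]
Step 4: demand=4,sold=4 ship[2->3]=1 ship[1->2]=1 ship[0->1]=2 prod=4 -> [12 10 5 4]
Step 5: demand=4,sold=4 ship[2->3]=1 ship[1->2]=1 ship[0->1]=2 prod=4 -> [14 11 5 1]
Step 6: demand=4,sold=1 ship[2->3]=1 ship[1->2]=1 ship[0->1]=2 prod=4 -> [16 12 5 1]
Step 7: demand=4,sold=1 ship[2->3]=1 ship[1->2]=1 ship[0->1]=2 prod=4 -> [18 13 5 1]
Step 8: demand=4,sold=1 ship[2->3]=1 ship[1->2]=1 ship[0->1]=2 prod=4 -> [20 14 5 1]
Step 9: demand=4,sold=1 ship[2->3]=1 ship[1->2]=1 ship[0->1]=2 prod=4 -> [22 15 5 1]
Step 10: demand=4,sold=1 ship[2->3]=1 ship[1->2]=1 ship[0->1]=2 prod=4 -> [24 16 5 1]
Step 11: demand=4,sold=1 ship[2->3]=1 ship[1->2]=1 ship[0->1]=2 prod=4 -> [26 17 5 1]
Step 12: demand=4,sold=1 ship[2->3]=1 ship[1->2]=1 ship[0->1]=2 prod=4 -> [28 18 5 1]
First stockout at step 6

6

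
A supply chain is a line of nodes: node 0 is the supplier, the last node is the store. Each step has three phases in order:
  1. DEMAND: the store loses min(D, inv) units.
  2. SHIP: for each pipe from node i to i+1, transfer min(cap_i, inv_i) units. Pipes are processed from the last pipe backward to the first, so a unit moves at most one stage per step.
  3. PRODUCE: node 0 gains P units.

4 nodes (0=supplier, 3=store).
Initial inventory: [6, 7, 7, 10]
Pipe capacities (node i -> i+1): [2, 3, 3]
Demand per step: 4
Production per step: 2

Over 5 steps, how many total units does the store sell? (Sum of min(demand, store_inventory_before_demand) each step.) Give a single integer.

Answer: 20

Derivation:
Step 1: sold=4 (running total=4) -> [6 6 7 9]
Step 2: sold=4 (running total=8) -> [6 5 7 8]
Step 3: sold=4 (running total=12) -> [6 4 7 7]
Step 4: sold=4 (running total=16) -> [6 3 7 6]
Step 5: sold=4 (running total=20) -> [6 2 7 5]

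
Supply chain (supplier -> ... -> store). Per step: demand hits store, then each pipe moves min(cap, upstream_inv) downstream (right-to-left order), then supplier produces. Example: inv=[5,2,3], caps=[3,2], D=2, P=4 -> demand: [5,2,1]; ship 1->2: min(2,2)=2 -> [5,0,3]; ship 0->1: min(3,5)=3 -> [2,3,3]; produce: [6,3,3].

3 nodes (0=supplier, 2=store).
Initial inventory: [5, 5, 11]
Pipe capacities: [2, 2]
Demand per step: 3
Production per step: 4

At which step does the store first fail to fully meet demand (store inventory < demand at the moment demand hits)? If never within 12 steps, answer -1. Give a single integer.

Step 1: demand=3,sold=3 ship[1->2]=2 ship[0->1]=2 prod=4 -> [7 5 10]
Step 2: demand=3,sold=3 ship[1->2]=2 ship[0->1]=2 prod=4 -> [9 5 9]
Step 3: demand=3,sold=3 ship[1->2]=2 ship[0->1]=2 prod=4 -> [11 5 8]
Step 4: demand=3,sold=3 ship[1->2]=2 ship[0->1]=2 prod=4 -> [13 5 7]
Step 5: demand=3,sold=3 ship[1->2]=2 ship[0->1]=2 prod=4 -> [15 5 6]
Step 6: demand=3,sold=3 ship[1->2]=2 ship[0->1]=2 prod=4 -> [17 5 5]
Step 7: demand=3,sold=3 ship[1->2]=2 ship[0->1]=2 prod=4 -> [19 5 4]
Step 8: demand=3,sold=3 ship[1->2]=2 ship[0->1]=2 prod=4 -> [21 5 3]
Step 9: demand=3,sold=3 ship[1->2]=2 ship[0->1]=2 prod=4 -> [23 5 2]
Step 10: demand=3,sold=2 ship[1->2]=2 ship[0->1]=2 prod=4 -> [25 5 2]
Step 11: demand=3,sold=2 ship[1->2]=2 ship[0->1]=2 prod=4 -> [27 5 2]
Step 12: demand=3,sold=2 ship[1->2]=2 ship[0->1]=2 prod=4 -> [29 5 2]
First stockout at step 10

10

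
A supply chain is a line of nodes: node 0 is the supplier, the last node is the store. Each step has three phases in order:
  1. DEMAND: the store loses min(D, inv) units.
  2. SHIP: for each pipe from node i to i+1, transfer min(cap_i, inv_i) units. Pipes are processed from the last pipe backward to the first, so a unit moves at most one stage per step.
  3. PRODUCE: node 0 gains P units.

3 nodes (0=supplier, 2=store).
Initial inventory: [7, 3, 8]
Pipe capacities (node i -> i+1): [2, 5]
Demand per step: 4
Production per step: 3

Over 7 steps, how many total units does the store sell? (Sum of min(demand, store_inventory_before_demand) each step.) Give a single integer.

Step 1: sold=4 (running total=4) -> [8 2 7]
Step 2: sold=4 (running total=8) -> [9 2 5]
Step 3: sold=4 (running total=12) -> [10 2 3]
Step 4: sold=3 (running total=15) -> [11 2 2]
Step 5: sold=2 (running total=17) -> [12 2 2]
Step 6: sold=2 (running total=19) -> [13 2 2]
Step 7: sold=2 (running total=21) -> [14 2 2]

Answer: 21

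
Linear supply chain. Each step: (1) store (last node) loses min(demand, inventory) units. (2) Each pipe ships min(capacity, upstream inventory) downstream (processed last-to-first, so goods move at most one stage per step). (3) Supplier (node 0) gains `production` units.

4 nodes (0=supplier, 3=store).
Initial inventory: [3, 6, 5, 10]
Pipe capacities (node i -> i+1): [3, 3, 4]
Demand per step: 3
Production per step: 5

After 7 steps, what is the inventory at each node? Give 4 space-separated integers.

Step 1: demand=3,sold=3 ship[2->3]=4 ship[1->2]=3 ship[0->1]=3 prod=5 -> inv=[5 6 4 11]
Step 2: demand=3,sold=3 ship[2->3]=4 ship[1->2]=3 ship[0->1]=3 prod=5 -> inv=[7 6 3 12]
Step 3: demand=3,sold=3 ship[2->3]=3 ship[1->2]=3 ship[0->1]=3 prod=5 -> inv=[9 6 3 12]
Step 4: demand=3,sold=3 ship[2->3]=3 ship[1->2]=3 ship[0->1]=3 prod=5 -> inv=[11 6 3 12]
Step 5: demand=3,sold=3 ship[2->3]=3 ship[1->2]=3 ship[0->1]=3 prod=5 -> inv=[13 6 3 12]
Step 6: demand=3,sold=3 ship[2->3]=3 ship[1->2]=3 ship[0->1]=3 prod=5 -> inv=[15 6 3 12]
Step 7: demand=3,sold=3 ship[2->3]=3 ship[1->2]=3 ship[0->1]=3 prod=5 -> inv=[17 6 3 12]

17 6 3 12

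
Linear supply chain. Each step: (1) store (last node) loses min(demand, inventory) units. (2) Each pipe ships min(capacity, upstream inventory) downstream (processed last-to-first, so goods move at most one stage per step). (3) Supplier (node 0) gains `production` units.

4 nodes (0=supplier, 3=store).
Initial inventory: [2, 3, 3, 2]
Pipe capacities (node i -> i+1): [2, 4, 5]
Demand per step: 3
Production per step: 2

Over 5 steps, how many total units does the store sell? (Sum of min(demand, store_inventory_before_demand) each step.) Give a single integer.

Step 1: sold=2 (running total=2) -> [2 2 3 3]
Step 2: sold=3 (running total=5) -> [2 2 2 3]
Step 3: sold=3 (running total=8) -> [2 2 2 2]
Step 4: sold=2 (running total=10) -> [2 2 2 2]
Step 5: sold=2 (running total=12) -> [2 2 2 2]

Answer: 12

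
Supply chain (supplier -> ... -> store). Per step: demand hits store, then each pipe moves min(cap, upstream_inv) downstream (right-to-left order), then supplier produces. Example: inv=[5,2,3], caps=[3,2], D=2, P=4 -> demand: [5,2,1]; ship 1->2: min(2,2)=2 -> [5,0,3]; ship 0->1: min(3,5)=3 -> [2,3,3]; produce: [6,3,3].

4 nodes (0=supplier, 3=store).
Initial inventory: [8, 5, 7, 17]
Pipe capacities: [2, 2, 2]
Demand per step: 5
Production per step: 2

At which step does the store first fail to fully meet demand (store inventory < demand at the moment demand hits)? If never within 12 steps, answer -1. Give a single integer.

Step 1: demand=5,sold=5 ship[2->3]=2 ship[1->2]=2 ship[0->1]=2 prod=2 -> [8 5 7 14]
Step 2: demand=5,sold=5 ship[2->3]=2 ship[1->2]=2 ship[0->1]=2 prod=2 -> [8 5 7 11]
Step 3: demand=5,sold=5 ship[2->3]=2 ship[1->2]=2 ship[0->1]=2 prod=2 -> [8 5 7 8]
Step 4: demand=5,sold=5 ship[2->3]=2 ship[1->2]=2 ship[0->1]=2 prod=2 -> [8 5 7 5]
Step 5: demand=5,sold=5 ship[2->3]=2 ship[1->2]=2 ship[0->1]=2 prod=2 -> [8 5 7 2]
Step 6: demand=5,sold=2 ship[2->3]=2 ship[1->2]=2 ship[0->1]=2 prod=2 -> [8 5 7 2]
Step 7: demand=5,sold=2 ship[2->3]=2 ship[1->2]=2 ship[0->1]=2 prod=2 -> [8 5 7 2]
Step 8: demand=5,sold=2 ship[2->3]=2 ship[1->2]=2 ship[0->1]=2 prod=2 -> [8 5 7 2]
Step 9: demand=5,sold=2 ship[2->3]=2 ship[1->2]=2 ship[0->1]=2 prod=2 -> [8 5 7 2]
Step 10: demand=5,sold=2 ship[2->3]=2 ship[1->2]=2 ship[0->1]=2 prod=2 -> [8 5 7 2]
Step 11: demand=5,sold=2 ship[2->3]=2 ship[1->2]=2 ship[0->1]=2 prod=2 -> [8 5 7 2]
Step 12: demand=5,sold=2 ship[2->3]=2 ship[1->2]=2 ship[0->1]=2 prod=2 -> [8 5 7 2]
First stockout at step 6

6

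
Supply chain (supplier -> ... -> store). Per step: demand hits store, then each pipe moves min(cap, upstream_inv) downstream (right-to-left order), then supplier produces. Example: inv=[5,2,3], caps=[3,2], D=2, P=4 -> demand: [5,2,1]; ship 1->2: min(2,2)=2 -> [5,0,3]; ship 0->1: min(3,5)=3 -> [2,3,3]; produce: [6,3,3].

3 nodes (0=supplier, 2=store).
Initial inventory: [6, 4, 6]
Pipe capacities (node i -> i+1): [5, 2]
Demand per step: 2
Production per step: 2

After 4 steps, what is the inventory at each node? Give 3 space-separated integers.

Step 1: demand=2,sold=2 ship[1->2]=2 ship[0->1]=5 prod=2 -> inv=[3 7 6]
Step 2: demand=2,sold=2 ship[1->2]=2 ship[0->1]=3 prod=2 -> inv=[2 8 6]
Step 3: demand=2,sold=2 ship[1->2]=2 ship[0->1]=2 prod=2 -> inv=[2 8 6]
Step 4: demand=2,sold=2 ship[1->2]=2 ship[0->1]=2 prod=2 -> inv=[2 8 6]

2 8 6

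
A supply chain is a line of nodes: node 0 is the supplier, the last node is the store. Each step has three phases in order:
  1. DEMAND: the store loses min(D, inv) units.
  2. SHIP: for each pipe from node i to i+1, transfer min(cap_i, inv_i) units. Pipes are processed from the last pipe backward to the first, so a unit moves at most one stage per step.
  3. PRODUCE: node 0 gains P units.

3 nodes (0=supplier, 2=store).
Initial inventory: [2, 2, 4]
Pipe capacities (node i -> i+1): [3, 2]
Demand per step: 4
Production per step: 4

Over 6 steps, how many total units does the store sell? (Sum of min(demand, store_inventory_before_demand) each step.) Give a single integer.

Step 1: sold=4 (running total=4) -> [4 2 2]
Step 2: sold=2 (running total=6) -> [5 3 2]
Step 3: sold=2 (running total=8) -> [6 4 2]
Step 4: sold=2 (running total=10) -> [7 5 2]
Step 5: sold=2 (running total=12) -> [8 6 2]
Step 6: sold=2 (running total=14) -> [9 7 2]

Answer: 14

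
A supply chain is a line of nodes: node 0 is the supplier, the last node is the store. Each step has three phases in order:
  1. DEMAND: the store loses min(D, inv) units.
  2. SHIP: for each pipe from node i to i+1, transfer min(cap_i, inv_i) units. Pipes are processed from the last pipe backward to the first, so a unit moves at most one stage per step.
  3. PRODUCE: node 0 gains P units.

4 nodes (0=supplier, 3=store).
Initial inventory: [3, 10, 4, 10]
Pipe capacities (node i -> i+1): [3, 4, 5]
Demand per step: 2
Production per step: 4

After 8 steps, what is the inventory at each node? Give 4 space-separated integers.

Step 1: demand=2,sold=2 ship[2->3]=4 ship[1->2]=4 ship[0->1]=3 prod=4 -> inv=[4 9 4 12]
Step 2: demand=2,sold=2 ship[2->3]=4 ship[1->2]=4 ship[0->1]=3 prod=4 -> inv=[5 8 4 14]
Step 3: demand=2,sold=2 ship[2->3]=4 ship[1->2]=4 ship[0->1]=3 prod=4 -> inv=[6 7 4 16]
Step 4: demand=2,sold=2 ship[2->3]=4 ship[1->2]=4 ship[0->1]=3 prod=4 -> inv=[7 6 4 18]
Step 5: demand=2,sold=2 ship[2->3]=4 ship[1->2]=4 ship[0->1]=3 prod=4 -> inv=[8 5 4 20]
Step 6: demand=2,sold=2 ship[2->3]=4 ship[1->2]=4 ship[0->1]=3 prod=4 -> inv=[9 4 4 22]
Step 7: demand=2,sold=2 ship[2->3]=4 ship[1->2]=4 ship[0->1]=3 prod=4 -> inv=[10 3 4 24]
Step 8: demand=2,sold=2 ship[2->3]=4 ship[1->2]=3 ship[0->1]=3 prod=4 -> inv=[11 3 3 26]

11 3 3 26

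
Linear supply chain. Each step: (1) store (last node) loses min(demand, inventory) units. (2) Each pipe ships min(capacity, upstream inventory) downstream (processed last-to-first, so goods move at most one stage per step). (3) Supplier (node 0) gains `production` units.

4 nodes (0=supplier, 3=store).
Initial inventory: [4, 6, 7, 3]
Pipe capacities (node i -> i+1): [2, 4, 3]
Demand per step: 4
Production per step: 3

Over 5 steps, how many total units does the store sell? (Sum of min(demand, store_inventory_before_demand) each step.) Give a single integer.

Step 1: sold=3 (running total=3) -> [5 4 8 3]
Step 2: sold=3 (running total=6) -> [6 2 9 3]
Step 3: sold=3 (running total=9) -> [7 2 8 3]
Step 4: sold=3 (running total=12) -> [8 2 7 3]
Step 5: sold=3 (running total=15) -> [9 2 6 3]

Answer: 15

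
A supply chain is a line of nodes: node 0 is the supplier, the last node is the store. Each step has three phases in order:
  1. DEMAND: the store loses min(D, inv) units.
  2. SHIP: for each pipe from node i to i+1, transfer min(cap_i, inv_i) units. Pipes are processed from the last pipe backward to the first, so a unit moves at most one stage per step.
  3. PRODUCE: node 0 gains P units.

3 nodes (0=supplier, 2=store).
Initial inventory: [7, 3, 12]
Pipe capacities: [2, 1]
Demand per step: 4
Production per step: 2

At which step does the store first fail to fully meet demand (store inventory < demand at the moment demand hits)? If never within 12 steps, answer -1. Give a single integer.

Step 1: demand=4,sold=4 ship[1->2]=1 ship[0->1]=2 prod=2 -> [7 4 9]
Step 2: demand=4,sold=4 ship[1->2]=1 ship[0->1]=2 prod=2 -> [7 5 6]
Step 3: demand=4,sold=4 ship[1->2]=1 ship[0->1]=2 prod=2 -> [7 6 3]
Step 4: demand=4,sold=3 ship[1->2]=1 ship[0->1]=2 prod=2 -> [7 7 1]
Step 5: demand=4,sold=1 ship[1->2]=1 ship[0->1]=2 prod=2 -> [7 8 1]
Step 6: demand=4,sold=1 ship[1->2]=1 ship[0->1]=2 prod=2 -> [7 9 1]
Step 7: demand=4,sold=1 ship[1->2]=1 ship[0->1]=2 prod=2 -> [7 10 1]
Step 8: demand=4,sold=1 ship[1->2]=1 ship[0->1]=2 prod=2 -> [7 11 1]
Step 9: demand=4,sold=1 ship[1->2]=1 ship[0->1]=2 prod=2 -> [7 12 1]
Step 10: demand=4,sold=1 ship[1->2]=1 ship[0->1]=2 prod=2 -> [7 13 1]
Step 11: demand=4,sold=1 ship[1->2]=1 ship[0->1]=2 prod=2 -> [7 14 1]
Step 12: demand=4,sold=1 ship[1->2]=1 ship[0->1]=2 prod=2 -> [7 15 1]
First stockout at step 4

4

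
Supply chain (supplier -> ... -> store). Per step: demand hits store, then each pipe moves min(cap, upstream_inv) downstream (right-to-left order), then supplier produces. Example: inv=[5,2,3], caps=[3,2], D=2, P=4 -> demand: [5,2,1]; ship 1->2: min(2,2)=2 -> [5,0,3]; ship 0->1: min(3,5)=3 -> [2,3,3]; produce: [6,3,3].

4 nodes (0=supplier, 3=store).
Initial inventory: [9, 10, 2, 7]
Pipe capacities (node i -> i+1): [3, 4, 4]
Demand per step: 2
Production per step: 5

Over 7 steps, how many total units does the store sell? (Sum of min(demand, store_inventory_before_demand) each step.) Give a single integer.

Answer: 14

Derivation:
Step 1: sold=2 (running total=2) -> [11 9 4 7]
Step 2: sold=2 (running total=4) -> [13 8 4 9]
Step 3: sold=2 (running total=6) -> [15 7 4 11]
Step 4: sold=2 (running total=8) -> [17 6 4 13]
Step 5: sold=2 (running total=10) -> [19 5 4 15]
Step 6: sold=2 (running total=12) -> [21 4 4 17]
Step 7: sold=2 (running total=14) -> [23 3 4 19]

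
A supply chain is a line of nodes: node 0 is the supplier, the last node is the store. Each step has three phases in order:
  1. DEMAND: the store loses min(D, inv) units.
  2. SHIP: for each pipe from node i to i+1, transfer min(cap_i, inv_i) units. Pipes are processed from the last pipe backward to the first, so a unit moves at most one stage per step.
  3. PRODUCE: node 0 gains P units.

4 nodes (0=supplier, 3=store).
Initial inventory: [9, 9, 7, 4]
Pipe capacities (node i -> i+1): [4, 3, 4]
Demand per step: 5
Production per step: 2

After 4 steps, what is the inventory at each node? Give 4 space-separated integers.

Step 1: demand=5,sold=4 ship[2->3]=4 ship[1->2]=3 ship[0->1]=4 prod=2 -> inv=[7 10 6 4]
Step 2: demand=5,sold=4 ship[2->3]=4 ship[1->2]=3 ship[0->1]=4 prod=2 -> inv=[5 11 5 4]
Step 3: demand=5,sold=4 ship[2->3]=4 ship[1->2]=3 ship[0->1]=4 prod=2 -> inv=[3 12 4 4]
Step 4: demand=5,sold=4 ship[2->3]=4 ship[1->2]=3 ship[0->1]=3 prod=2 -> inv=[2 12 3 4]

2 12 3 4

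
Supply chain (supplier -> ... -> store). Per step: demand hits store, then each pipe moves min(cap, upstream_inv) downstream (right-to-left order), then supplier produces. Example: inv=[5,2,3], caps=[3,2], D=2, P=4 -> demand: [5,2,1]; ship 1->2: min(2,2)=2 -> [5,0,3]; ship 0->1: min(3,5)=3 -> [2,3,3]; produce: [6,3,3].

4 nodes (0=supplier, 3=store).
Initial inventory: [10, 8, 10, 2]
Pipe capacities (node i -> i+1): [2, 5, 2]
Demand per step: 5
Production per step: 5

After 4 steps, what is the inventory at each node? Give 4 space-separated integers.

Step 1: demand=5,sold=2 ship[2->3]=2 ship[1->2]=5 ship[0->1]=2 prod=5 -> inv=[13 5 13 2]
Step 2: demand=5,sold=2 ship[2->3]=2 ship[1->2]=5 ship[0->1]=2 prod=5 -> inv=[16 2 16 2]
Step 3: demand=5,sold=2 ship[2->3]=2 ship[1->2]=2 ship[0->1]=2 prod=5 -> inv=[19 2 16 2]
Step 4: demand=5,sold=2 ship[2->3]=2 ship[1->2]=2 ship[0->1]=2 prod=5 -> inv=[22 2 16 2]

22 2 16 2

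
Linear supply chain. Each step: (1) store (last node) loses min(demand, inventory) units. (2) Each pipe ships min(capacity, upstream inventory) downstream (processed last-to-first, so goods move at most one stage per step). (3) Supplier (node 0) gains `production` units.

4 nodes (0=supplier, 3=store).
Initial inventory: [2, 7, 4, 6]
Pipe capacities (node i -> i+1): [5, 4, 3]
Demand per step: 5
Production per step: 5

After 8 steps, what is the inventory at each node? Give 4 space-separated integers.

Step 1: demand=5,sold=5 ship[2->3]=3 ship[1->2]=4 ship[0->1]=2 prod=5 -> inv=[5 5 5 4]
Step 2: demand=5,sold=4 ship[2->3]=3 ship[1->2]=4 ship[0->1]=5 prod=5 -> inv=[5 6 6 3]
Step 3: demand=5,sold=3 ship[2->3]=3 ship[1->2]=4 ship[0->1]=5 prod=5 -> inv=[5 7 7 3]
Step 4: demand=5,sold=3 ship[2->3]=3 ship[1->2]=4 ship[0->1]=5 prod=5 -> inv=[5 8 8 3]
Step 5: demand=5,sold=3 ship[2->3]=3 ship[1->2]=4 ship[0->1]=5 prod=5 -> inv=[5 9 9 3]
Step 6: demand=5,sold=3 ship[2->3]=3 ship[1->2]=4 ship[0->1]=5 prod=5 -> inv=[5 10 10 3]
Step 7: demand=5,sold=3 ship[2->3]=3 ship[1->2]=4 ship[0->1]=5 prod=5 -> inv=[5 11 11 3]
Step 8: demand=5,sold=3 ship[2->3]=3 ship[1->2]=4 ship[0->1]=5 prod=5 -> inv=[5 12 12 3]

5 12 12 3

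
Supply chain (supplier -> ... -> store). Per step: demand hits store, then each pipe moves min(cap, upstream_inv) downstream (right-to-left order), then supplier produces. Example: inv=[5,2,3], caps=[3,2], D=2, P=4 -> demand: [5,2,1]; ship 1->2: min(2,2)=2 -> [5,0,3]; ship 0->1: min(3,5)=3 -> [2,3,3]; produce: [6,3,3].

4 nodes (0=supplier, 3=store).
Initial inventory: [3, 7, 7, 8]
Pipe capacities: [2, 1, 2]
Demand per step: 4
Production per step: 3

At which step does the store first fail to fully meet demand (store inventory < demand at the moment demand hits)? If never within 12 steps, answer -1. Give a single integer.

Step 1: demand=4,sold=4 ship[2->3]=2 ship[1->2]=1 ship[0->1]=2 prod=3 -> [4 8 6 6]
Step 2: demand=4,sold=4 ship[2->3]=2 ship[1->2]=1 ship[0->1]=2 prod=3 -> [5 9 5 4]
Step 3: demand=4,sold=4 ship[2->3]=2 ship[1->2]=1 ship[0->1]=2 prod=3 -> [6 10 4 2]
Step 4: demand=4,sold=2 ship[2->3]=2 ship[1->2]=1 ship[0->1]=2 prod=3 -> [7 11 3 2]
Step 5: demand=4,sold=2 ship[2->3]=2 ship[1->2]=1 ship[0->1]=2 prod=3 -> [8 12 2 2]
Step 6: demand=4,sold=2 ship[2->3]=2 ship[1->2]=1 ship[0->1]=2 prod=3 -> [9 13 1 2]
Step 7: demand=4,sold=2 ship[2->3]=1 ship[1->2]=1 ship[0->1]=2 prod=3 -> [10 14 1 1]
Step 8: demand=4,sold=1 ship[2->3]=1 ship[1->2]=1 ship[0->1]=2 prod=3 -> [11 15 1 1]
Step 9: demand=4,sold=1 ship[2->3]=1 ship[1->2]=1 ship[0->1]=2 prod=3 -> [12 16 1 1]
Step 10: demand=4,sold=1 ship[2->3]=1 ship[1->2]=1 ship[0->1]=2 prod=3 -> [13 17 1 1]
Step 11: demand=4,sold=1 ship[2->3]=1 ship[1->2]=1 ship[0->1]=2 prod=3 -> [14 18 1 1]
Step 12: demand=4,sold=1 ship[2->3]=1 ship[1->2]=1 ship[0->1]=2 prod=3 -> [15 19 1 1]
First stockout at step 4

4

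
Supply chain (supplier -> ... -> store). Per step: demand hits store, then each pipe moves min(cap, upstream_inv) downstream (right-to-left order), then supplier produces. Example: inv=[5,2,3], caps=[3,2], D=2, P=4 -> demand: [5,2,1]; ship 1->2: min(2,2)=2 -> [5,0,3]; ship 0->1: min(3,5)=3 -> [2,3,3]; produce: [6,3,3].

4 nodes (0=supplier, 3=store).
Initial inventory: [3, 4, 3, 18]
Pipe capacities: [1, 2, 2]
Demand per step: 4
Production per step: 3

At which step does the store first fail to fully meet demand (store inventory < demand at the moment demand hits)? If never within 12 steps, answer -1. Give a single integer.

Step 1: demand=4,sold=4 ship[2->3]=2 ship[1->2]=2 ship[0->1]=1 prod=3 -> [5 3 3 16]
Step 2: demand=4,sold=4 ship[2->3]=2 ship[1->2]=2 ship[0->1]=1 prod=3 -> [7 2 3 14]
Step 3: demand=4,sold=4 ship[2->3]=2 ship[1->2]=2 ship[0->1]=1 prod=3 -> [9 1 3 12]
Step 4: demand=4,sold=4 ship[2->3]=2 ship[1->2]=1 ship[0->1]=1 prod=3 -> [11 1 2 10]
Step 5: demand=4,sold=4 ship[2->3]=2 ship[1->2]=1 ship[0->1]=1 prod=3 -> [13 1 1 8]
Step 6: demand=4,sold=4 ship[2->3]=1 ship[1->2]=1 ship[0->1]=1 prod=3 -> [15 1 1 5]
Step 7: demand=4,sold=4 ship[2->3]=1 ship[1->2]=1 ship[0->1]=1 prod=3 -> [17 1 1 2]
Step 8: demand=4,sold=2 ship[2->3]=1 ship[1->2]=1 ship[0->1]=1 prod=3 -> [19 1 1 1]
Step 9: demand=4,sold=1 ship[2->3]=1 ship[1->2]=1 ship[0->1]=1 prod=3 -> [21 1 1 1]
Step 10: demand=4,sold=1 ship[2->3]=1 ship[1->2]=1 ship[0->1]=1 prod=3 -> [23 1 1 1]
Step 11: demand=4,sold=1 ship[2->3]=1 ship[1->2]=1 ship[0->1]=1 prod=3 -> [25 1 1 1]
Step 12: demand=4,sold=1 ship[2->3]=1 ship[1->2]=1 ship[0->1]=1 prod=3 -> [27 1 1 1]
First stockout at step 8

8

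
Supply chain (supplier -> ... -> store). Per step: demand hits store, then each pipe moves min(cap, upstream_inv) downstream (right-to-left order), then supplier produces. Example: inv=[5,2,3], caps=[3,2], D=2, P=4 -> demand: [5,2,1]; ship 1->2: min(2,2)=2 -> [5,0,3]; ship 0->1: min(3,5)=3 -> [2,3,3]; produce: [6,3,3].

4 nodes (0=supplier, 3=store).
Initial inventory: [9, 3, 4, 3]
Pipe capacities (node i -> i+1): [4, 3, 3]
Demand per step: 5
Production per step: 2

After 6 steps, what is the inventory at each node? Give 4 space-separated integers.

Step 1: demand=5,sold=3 ship[2->3]=3 ship[1->2]=3 ship[0->1]=4 prod=2 -> inv=[7 4 4 3]
Step 2: demand=5,sold=3 ship[2->3]=3 ship[1->2]=3 ship[0->1]=4 prod=2 -> inv=[5 5 4 3]
Step 3: demand=5,sold=3 ship[2->3]=3 ship[1->2]=3 ship[0->1]=4 prod=2 -> inv=[3 6 4 3]
Step 4: demand=5,sold=3 ship[2->3]=3 ship[1->2]=3 ship[0->1]=3 prod=2 -> inv=[2 6 4 3]
Step 5: demand=5,sold=3 ship[2->3]=3 ship[1->2]=3 ship[0->1]=2 prod=2 -> inv=[2 5 4 3]
Step 6: demand=5,sold=3 ship[2->3]=3 ship[1->2]=3 ship[0->1]=2 prod=2 -> inv=[2 4 4 3]

2 4 4 3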